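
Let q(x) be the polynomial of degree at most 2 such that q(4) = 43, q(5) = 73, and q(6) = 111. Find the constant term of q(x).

Write q(x) = ax^2 + bx + c. Substituting each data point gives a linear system:
  16a + 4b + c = 43
  25a + 5b + c = 73
  36a + 6b + c = 111
Solving the system yields a = 4, b = -6, c = 3.
So q(x) = 4x^2 - 6x + 3.
The constant term is 3.

3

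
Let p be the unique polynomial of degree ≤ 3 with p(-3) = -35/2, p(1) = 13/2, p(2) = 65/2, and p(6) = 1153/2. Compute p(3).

181/2

Write p(t) = at^3 + bt^2 + ct + d. Substituting each data point gives a linear system:
  -27a + 9b - 3c + d = -35/2
  a + b + c + d = 13/2
  8a + 4b + 2c + d = 65/2
  216a + 36b + 6c + d = 1153/2
Solving the system yields a = 2, b = 4, c = 0, d = 1/2.
So p(t) = 2t^3 + 4t^2 + 1/2.
Then p(3) = 181/2.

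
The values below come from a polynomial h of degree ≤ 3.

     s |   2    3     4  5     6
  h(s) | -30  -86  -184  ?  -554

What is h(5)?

On equispaced nodes a degree-3 polynomial has vanishing fourth forward difference, so
  h(2) - 4·h(3) + 6·h(4) - 4·h(5) + h(6) = 0.
Substituting the known values and solving for h(5):
  -4·h(5) = 1344
  h(5) = -336.

-336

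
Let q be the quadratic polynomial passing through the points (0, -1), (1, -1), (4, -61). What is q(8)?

-281

Using the Lagrange interpolation formula with nodes 0, 1, 4:
  L_0(u) = (u - 1)(u - 4) / 4
  L_1(u) = u(u - 4) / -3
  L_2(u) = u(u - 1) / 12
Then q(u) = -1·L_0(u) - 1·L_1(u) - 61·L_2(u).
Expanding and collecting terms gives q(u) = -5u^2 + 5u - 1.
Evaluating at u = 8: q(8) = -281.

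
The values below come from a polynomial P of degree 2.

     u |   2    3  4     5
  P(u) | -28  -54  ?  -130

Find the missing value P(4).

-88

On equispaced nodes a degree-2 polynomial has vanishing third forward difference, so
  - P(2) + 3·P(3) - 3·P(4) + P(5) = 0.
Substituting the known values and solving for P(4):
  -3·P(4) = 264
  P(4) = -88.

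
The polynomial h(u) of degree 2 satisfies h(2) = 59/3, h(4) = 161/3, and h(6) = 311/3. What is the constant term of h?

Write h(u) = au^2 + bu + c. Substituting each data point gives a linear system:
  4a + 2b + c = 59/3
  16a + 4b + c = 161/3
  36a + 6b + c = 311/3
Solving the system yields a = 2, b = 5, c = 5/3.
So h(u) = 2u² + 5u + 5/3.
The constant term is 5/3.

5/3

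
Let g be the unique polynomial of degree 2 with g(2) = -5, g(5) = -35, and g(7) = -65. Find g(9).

-103

Using the Lagrange interpolation formula with nodes 2, 5, 7:
  L_0(t) = (t - 5)(t - 7) / 15
  L_1(t) = (t - 2)(t - 7) / -6
  L_2(t) = (t - 2)(t - 5) / 10
Then g(t) = -5·L_0(t) - 35·L_1(t) - 65·L_2(t).
Expanding and collecting terms gives g(t) = -t^2 - 3t + 5.
Evaluating at t = 9: g(9) = -103.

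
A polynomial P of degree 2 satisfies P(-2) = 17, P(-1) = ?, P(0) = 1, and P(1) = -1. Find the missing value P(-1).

On equispaced nodes a degree-2 polynomial has vanishing third forward difference, so
  - P(-2) + 3·P(-1) - 3·P(0) + P(1) = 0.
Substituting the known values and solving for P(-1):
  3·P(-1) = 21
  P(-1) = 7.

7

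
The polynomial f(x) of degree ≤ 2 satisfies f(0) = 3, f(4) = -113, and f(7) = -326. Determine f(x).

Write f(x) = ax^2 + bx + c. Substituting each data point gives a linear system:
  c = 3
  16a + 4b + c = -113
  49a + 7b + c = -326
Solving the system yields a = -6, b = -5, c = 3.
So f(x) = -6x^2 - 5x + 3.
Check: f(0) = 3. ✓

f(x) = -6x^2 - 5x + 3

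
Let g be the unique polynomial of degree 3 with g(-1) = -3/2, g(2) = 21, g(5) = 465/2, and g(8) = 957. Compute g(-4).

-159

Write g(x) = ax^3 + bx^2 + cx + d. Substituting each data point gives a linear system:
  -a + b - c + d = -3/2
  8a + 4b + 2c + d = 21
  125a + 25b + 5c + d = 465/2
  512a + 64b + 8c + d = 957
Solving the system yields a = 2, b = -3/2, c = 3, d = 5.
So g(x) = 2x^3 - (3/2)x^2 + 3x + 5.
Then g(-4) = -159.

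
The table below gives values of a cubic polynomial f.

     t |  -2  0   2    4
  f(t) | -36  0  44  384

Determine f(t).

Write f(t) = at^3 + bt^2 + ct + d. Substituting each data point gives a linear system:
  -8a + 4b - 2c + d = -36
  d = 0
  8a + 4b + 2c + d = 44
  64a + 16b + 4c + d = 384
Solving the system yields a = 6, b = 1, c = -4, d = 0.
So f(t) = 6t^3 + t^2 - 4t.
Check: f(4) = 384. ✓

f(t) = 6t^3 + t^2 - 4t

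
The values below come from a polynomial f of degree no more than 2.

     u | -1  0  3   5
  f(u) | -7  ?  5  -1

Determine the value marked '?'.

The 3 known points determine the degree-2 polynomial uniquely.
Write f(u) = au^2 + bu + c. Substituting each data point gives a linear system:
  a - b + c = -7
  9a + 3b + c = 5
  25a + 5b + c = -1
Solving the system yields a = -1, b = 5, c = -1.
So f(u) = -u² + 5u - 1.
Then f(0) = -1.

-1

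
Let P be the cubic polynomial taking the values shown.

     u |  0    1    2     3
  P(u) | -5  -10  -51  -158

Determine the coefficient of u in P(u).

Write P(u) = au^3 + bu^2 + cu + d. Substituting each data point gives a linear system:
  d = -5
  a + b + c + d = -10
  8a + 4b + 2c + d = -51
  27a + 9b + 3c + d = -158
Solving the system yields a = -5, b = -3, c = 3, d = -5.
So P(u) = -5u^3 - 3u^2 + 3u - 5.
The coefficient of u is 3.

3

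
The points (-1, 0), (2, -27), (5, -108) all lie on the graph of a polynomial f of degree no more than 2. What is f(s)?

f(s) = -3s^2 - 6s - 3

Write f(s) = as^2 + bs + c. Substituting each data point gives a linear system:
  a - b + c = 0
  4a + 2b + c = -27
  25a + 5b + c = -108
Solving the system yields a = -3, b = -6, c = -3.
So f(s) = -3s^2 - 6s - 3.
Check: f(-1) = 0. ✓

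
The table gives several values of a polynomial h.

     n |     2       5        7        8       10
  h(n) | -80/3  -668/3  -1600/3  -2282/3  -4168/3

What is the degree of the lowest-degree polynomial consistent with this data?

Divided differences on the nodes 2, 5, 7, 8, 10:
  order 0: -80/3  -668/3  -1600/3  -2282/3  -4168/3
  order 1: -196/3  -466/3  -682/3  -943/3
  order 2: -18  -24  -29
  order 3: -1  -1
  order 4: 0
The order-3 divided differences are all -1 (nonzero) and every higher order vanishes, so the data lies on a polynomial of degree exactly 3.

3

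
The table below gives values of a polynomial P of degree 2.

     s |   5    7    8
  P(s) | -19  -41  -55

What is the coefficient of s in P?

Write P(s) = as^2 + bs + c. Substituting each data point gives a linear system:
  25a + 5b + c = -19
  49a + 7b + c = -41
  64a + 8b + c = -55
Solving the system yields a = -1, b = 1, c = 1.
So P(s) = -s² + s + 1.
The coefficient of s is 1.

1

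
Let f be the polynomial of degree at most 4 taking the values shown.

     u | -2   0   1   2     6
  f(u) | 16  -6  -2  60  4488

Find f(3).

306

Using the Lagrange interpolation formula with nodes -2, 0, 1, 2, 6:
  L_0(u) = u(u - 1)(u - 2)(u - 6) / 192
  L_1(u) = (u + 2)(u - 1)(u - 2)(u - 6) / -24
  L_2(u) = (u + 2)u(u - 2)(u - 6) / 15
  L_3(u) = (u + 2)u(u - 1)(u - 6) / -32
  L_4(u) = (u + 2)u(u - 1)(u - 2) / 960
Then f(u) = 16·L_0(u) - 6·L_1(u) - 2·L_2(u) + 60·L_3(u) + 4488·L_4(u).
Expanding and collecting terms gives f(u) = 3u⁴ + 3u³ - u² - u - 6.
Evaluating at u = 3: f(3) = 306.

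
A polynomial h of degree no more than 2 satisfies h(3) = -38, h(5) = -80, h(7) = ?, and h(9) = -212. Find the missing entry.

The 3 known points determine the degree-2 polynomial uniquely.
Write h(u) = au^2 + bu + c. Substituting each data point gives a linear system:
  9a + 3b + c = -38
  25a + 5b + c = -80
  81a + 9b + c = -212
Solving the system yields a = -2, b = -5, c = -5.
So h(u) = -2u² - 5u - 5.
Then h(7) = -138.

-138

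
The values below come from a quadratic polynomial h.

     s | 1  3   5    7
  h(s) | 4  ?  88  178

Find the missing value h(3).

30

The 3 known points determine the degree-2 polynomial uniquely.
Write h(s) = as^2 + bs + c. Substituting each data point gives a linear system:
  a + b + c = 4
  25a + 5b + c = 88
  49a + 7b + c = 178
Solving the system yields a = 4, b = -3, c = 3.
So h(s) = 4s^2 - 3s + 3.
Then h(3) = 30.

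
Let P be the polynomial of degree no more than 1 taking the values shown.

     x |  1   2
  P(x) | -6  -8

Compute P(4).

Using the Lagrange interpolation formula with nodes 1, 2:
  L_0(x) = (x - 2) / -1
  L_1(x) = (x - 1) / 1
Then P(x) = -6·L_0(x) - 8·L_1(x).
Expanding and collecting terms gives P(x) = -2x - 4.
Evaluating at x = 4: P(4) = -12.

-12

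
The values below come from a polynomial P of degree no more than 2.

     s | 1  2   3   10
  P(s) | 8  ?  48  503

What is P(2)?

23

The 3 known points determine the degree-2 polynomial uniquely.
Write P(s) = as^2 + bs + c. Substituting each data point gives a linear system:
  a + b + c = 8
  9a + 3b + c = 48
  100a + 10b + c = 503
Solving the system yields a = 5, b = 0, c = 3.
So P(s) = 5s^2 + 3.
Then P(2) = 23.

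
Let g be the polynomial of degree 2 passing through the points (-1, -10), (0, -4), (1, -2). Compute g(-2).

-20

Write g(x) = ax^2 + bx + c. Substituting each data point gives a linear system:
  a - b + c = -10
  c = -4
  a + b + c = -2
Solving the system yields a = -2, b = 4, c = -4.
So g(x) = -2x² + 4x - 4.
Then g(-2) = -20.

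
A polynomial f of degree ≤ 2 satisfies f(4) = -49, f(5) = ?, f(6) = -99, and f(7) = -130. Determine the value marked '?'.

-72

On equispaced nodes a degree-2 polynomial has vanishing third forward difference, so
  - f(4) + 3·f(5) - 3·f(6) + f(7) = 0.
Substituting the known values and solving for f(5):
  3·f(5) = -216
  f(5) = -72.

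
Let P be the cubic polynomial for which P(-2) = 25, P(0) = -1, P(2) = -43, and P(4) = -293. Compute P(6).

-943

Using the Lagrange interpolation formula with nodes -2, 0, 2, 4:
  L_0(x) = x(x - 2)(x - 4) / -48
  L_1(x) = (x + 2)(x - 2)(x - 4) / 16
  L_2(x) = (x + 2)x(x - 4) / -16
  L_3(x) = (x + 2)x(x - 2) / 48
Then P(x) = 25·L_0(x) - 1·L_1(x) - 43·L_2(x) - 293·L_3(x).
Expanding and collecting terms gives P(x) = -4x^3 - 2x^2 - x - 1.
Evaluating at x = 6: P(6) = -943.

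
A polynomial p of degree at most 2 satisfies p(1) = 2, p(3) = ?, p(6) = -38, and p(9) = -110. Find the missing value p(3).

-2

The 3 known points determine the degree-2 polynomial uniquely.
Write p(t) = at^2 + bt + c. Substituting each data point gives a linear system:
  a + b + c = 2
  36a + 6b + c = -38
  81a + 9b + c = -110
Solving the system yields a = -2, b = 6, c = -2.
So p(t) = -2t² + 6t - 2.
Then p(3) = -2.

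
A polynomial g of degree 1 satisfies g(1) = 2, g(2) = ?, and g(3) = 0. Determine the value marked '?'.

On equispaced nodes a degree-1 polynomial has vanishing second forward difference, so
  g(1) - 2·g(2) + g(3) = 0.
Substituting the known values and solving for g(2):
  -2·g(2) = -2
  g(2) = 1.

1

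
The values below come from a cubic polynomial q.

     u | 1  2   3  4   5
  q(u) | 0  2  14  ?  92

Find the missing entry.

42

On equispaced nodes a degree-3 polynomial has vanishing fourth forward difference, so
  q(1) - 4·q(2) + 6·q(3) - 4·q(4) + q(5) = 0.
Substituting the known values and solving for q(4):
  -4·q(4) = -168
  q(4) = 42.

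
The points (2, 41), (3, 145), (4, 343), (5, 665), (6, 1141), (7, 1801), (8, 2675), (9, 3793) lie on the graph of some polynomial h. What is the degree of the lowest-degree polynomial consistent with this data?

3

Forward differences of the values at t = 2, 3, 4, 5, 6, 7, 8, 9:
  h  : 41  145  343  665  1141  1801  2675  3793
  Δ  : 104  198  322  476  660  874  1118
  Δ^2: 94  124  154  184  214  244
  Δ^3: 30  30  30  30  30
  Δ^4: 0  0  0  0
  Δ^5: 0  0  0
  Δ^6: 0  0
  Δ^7: 0
The third differences are constant (30) and nonzero, while all higher differences vanish, so the minimal degree is 3.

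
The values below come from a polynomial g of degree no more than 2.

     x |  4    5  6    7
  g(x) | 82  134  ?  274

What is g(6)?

198

The 3 known points determine the degree-2 polynomial uniquely.
Write g(x) = ax^2 + bx + c. Substituting each data point gives a linear system:
  16a + 4b + c = 82
  25a + 5b + c = 134
  49a + 7b + c = 274
Solving the system yields a = 6, b = -2, c = -6.
So g(x) = 6x^2 - 2x - 6.
Then g(6) = 198.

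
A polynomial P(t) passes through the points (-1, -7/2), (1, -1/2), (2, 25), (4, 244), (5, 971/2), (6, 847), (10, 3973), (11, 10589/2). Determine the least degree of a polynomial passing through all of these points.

Divided differences on the nodes -1, 1, 2, 4, 5, 6, 10, 11:
  order 0: -7/2  -1/2  25  244  971/2  847  3973  10589/2
  order 1: 3/2  51/2  219/2  483/2  723/2  1563/2  2643/2
  order 2: 8  28  44  60  84  108
  order 3: 4  4  4  4  4
  order 4: 0  0  0  0
  order 5: 0  0  0
  order 6: 0  0
  order 7: 0
The order-3 divided differences are all 4 (nonzero) and every higher order vanishes, so the data lies on a polynomial of degree exactly 3.

3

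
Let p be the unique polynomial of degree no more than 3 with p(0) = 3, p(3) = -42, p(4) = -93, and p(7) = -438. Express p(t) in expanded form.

Using the Lagrange interpolation formula with nodes 0, 3, 4, 7:
  L_0(t) = (t - 3)(t - 4)(t - 7) / -84
  L_1(t) = t(t - 4)(t - 7) / 12
  L_2(t) = t(t - 3)(t - 7) / -12
  L_3(t) = t(t - 3)(t - 4) / 84
Then p(t) = 3·L_0(t) - 42·L_1(t) - 93·L_2(t) - 438·L_3(t).
Expanding and collecting terms gives p(t) = -t^3 - 2t^2 + 3.
Check: p(3) = -42. ✓

p(t) = -t^3 - 2t^2 + 3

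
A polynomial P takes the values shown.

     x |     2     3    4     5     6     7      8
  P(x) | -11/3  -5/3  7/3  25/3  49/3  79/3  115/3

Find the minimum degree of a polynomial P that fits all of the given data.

2

Forward differences of the values at x = 2, 3, 4, 5, 6, 7, 8:
  P  : -11/3  -5/3  7/3  25/3  49/3  79/3  115/3
  Δ  : 2  4  6  8  10  12
  Δ^2: 2  2  2  2  2
  Δ^3: 0  0  0  0
  Δ^4: 0  0  0
  Δ^5: 0  0
  Δ^6: 0
The second differences are constant (2) and nonzero, while all higher differences vanish, so the minimal degree is 2.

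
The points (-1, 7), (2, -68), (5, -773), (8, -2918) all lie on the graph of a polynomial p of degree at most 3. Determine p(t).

Write p(t) = at^3 + bt^2 + ct + d. Substituting each data point gives a linear system:
  -a + b - c + d = 7
  8a + 4b + 2c + d = -68
  125a + 25b + 5c + d = -773
  512a + 64b + 8c + d = -2918
Solving the system yields a = -5, b = -5, c = -5, d = 2.
So p(t) = -5t³ - 5t² - 5t + 2.
Check: p(5) = -773. ✓

p(t) = -5t^3 - 5t^2 - 5t + 2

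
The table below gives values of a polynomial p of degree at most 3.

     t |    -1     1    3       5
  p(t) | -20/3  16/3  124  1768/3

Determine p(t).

Using the Lagrange interpolation formula with nodes -1, 1, 3, 5:
  L_0(t) = (t - 1)(t - 3)(t - 5) / -48
  L_1(t) = (t + 1)(t - 3)(t - 5) / 16
  L_2(t) = (t + 1)(t - 1)(t - 5) / -16
  L_3(t) = (t + 1)(t - 1)(t - 3) / 48
Then p(t) = -20/3·L_0(t) + 16/3·L_1(t) + 124·L_2(t) + 1768/3·L_3(t).
Expanding and collecting terms gives p(t) = 5t³ - (5/3)t² + t + 1.
Check: p(-1) = -20/3. ✓

p(t) = 5t^3 - (5/3)t^2 + t + 1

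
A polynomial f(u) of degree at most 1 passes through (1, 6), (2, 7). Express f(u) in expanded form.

Write f(u) = au + b. Substituting each data point gives a linear system:
  a + b = 6
  2a + b = 7
Solving the system yields a = 1, b = 5.
So f(u) = u + 5.
Check: f(1) = 6. ✓

f(u) = u + 5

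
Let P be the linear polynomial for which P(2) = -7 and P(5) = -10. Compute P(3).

-8

Write P(t) = at + b. Substituting each data point gives a linear system:
  2a + b = -7
  5a + b = -10
Solving the system yields a = -1, b = -5.
So P(t) = -t - 5.
Then P(3) = -8.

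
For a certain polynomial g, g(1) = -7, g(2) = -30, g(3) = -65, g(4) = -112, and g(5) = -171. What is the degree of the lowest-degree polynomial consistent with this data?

Forward differences of the values at t = 1, 2, 3, 4, 5:
  g  : -7  -30  -65  -112  -171
  Δ  : -23  -35  -47  -59
  Δ^2: -12  -12  -12
  Δ^3: 0  0
  Δ^4: 0
The second differences are constant (-12) and nonzero, while all higher differences vanish, so the minimal degree is 2.

2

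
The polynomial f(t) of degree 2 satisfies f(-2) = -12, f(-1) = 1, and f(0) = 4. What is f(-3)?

-35

Forward differences of the values at t = -2, -1, 0:
  f  : -12  1  4
  Δ  : 13  3
  Δ^2: -10
The second differences are constant, confirming degree 2.
Interpolating (Newton forward form) and evaluating at t = -3 gives f(-3) = -35.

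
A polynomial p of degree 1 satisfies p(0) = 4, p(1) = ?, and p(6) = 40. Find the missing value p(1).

10

The 2 known points determine the degree-1 polynomial uniquely.
Write p(x) = ax + b. Substituting each data point gives a linear system:
  b = 4
  6a + b = 40
Solving the system yields a = 6, b = 4.
So p(x) = 6x + 4.
Then p(1) = 10.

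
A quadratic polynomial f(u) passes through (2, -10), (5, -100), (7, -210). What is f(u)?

f(u) = -5u^2 + 5u

Using the Lagrange interpolation formula with nodes 2, 5, 7:
  L_0(u) = (u - 5)(u - 7) / 15
  L_1(u) = (u - 2)(u - 7) / -6
  L_2(u) = (u - 2)(u - 5) / 10
Then f(u) = -10·L_0(u) - 100·L_1(u) - 210·L_2(u).
Expanding and collecting terms gives f(u) = -5u² + 5u.
Check: f(2) = -10. ✓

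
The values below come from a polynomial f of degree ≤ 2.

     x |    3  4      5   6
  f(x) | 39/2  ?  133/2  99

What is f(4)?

40

The 3 known points determine the degree-2 polynomial uniquely.
Write f(x) = ax^2 + bx + c. Substituting each data point gives a linear system:
  9a + 3b + c = 39/2
  25a + 5b + c = 133/2
  36a + 6b + c = 99
Solving the system yields a = 3, b = -1/2, c = -6.
So f(x) = 3x² - (1/2)x - 6.
Then f(4) = 40.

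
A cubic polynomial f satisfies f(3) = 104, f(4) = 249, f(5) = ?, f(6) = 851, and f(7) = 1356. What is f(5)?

490

The 4 known points determine the degree-3 polynomial uniquely.
Write f(t) = at^3 + bt^2 + ct + d. Substituting each data point gives a linear system:
  27a + 9b + 3c + d = 104
  64a + 16b + 4c + d = 249
  216a + 36b + 6c + d = 851
  343a + 49b + 7c + d = 1356
Solving the system yields a = 4, b = 0, c = -3, d = 5.
So f(t) = 4t^3 - 3t + 5.
Then f(5) = 490.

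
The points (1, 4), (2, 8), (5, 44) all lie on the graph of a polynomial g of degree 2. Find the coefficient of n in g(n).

-2

Write g(n) = an^2 + bn + c. Substituting each data point gives a linear system:
  a + b + c = 4
  4a + 2b + c = 8
  25a + 5b + c = 44
Solving the system yields a = 2, b = -2, c = 4.
So g(n) = 2n² - 2n + 4.
The coefficient of n is -2.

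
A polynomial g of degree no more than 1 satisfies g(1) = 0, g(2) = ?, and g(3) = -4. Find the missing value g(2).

-2

The 2 known points determine the degree-1 polynomial uniquely.
Write g(x) = ax + b. Substituting each data point gives a linear system:
  a + b = 0
  3a + b = -4
Solving the system yields a = -2, b = 2.
So g(x) = -2x + 2.
Then g(2) = -2.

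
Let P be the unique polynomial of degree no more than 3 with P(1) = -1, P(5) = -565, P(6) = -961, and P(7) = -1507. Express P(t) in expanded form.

Using the Lagrange interpolation formula with nodes 1, 5, 6, 7:
  L_0(t) = (t - 5)(t - 6)(t - 7) / -120
  L_1(t) = (t - 1)(t - 6)(t - 7) / 8
  L_2(t) = (t - 1)(t - 5)(t - 7) / -5
  L_3(t) = (t - 1)(t - 5)(t - 6) / 12
Then P(t) = -1·L_0(t) - 565·L_1(t) - 961·L_2(t) - 1507·L_3(t).
Expanding and collecting terms gives P(t) = -4t^3 - 3t^2 + t + 5.
Check: P(1) = -1. ✓

P(t) = -4t^3 - 3t^2 + t + 5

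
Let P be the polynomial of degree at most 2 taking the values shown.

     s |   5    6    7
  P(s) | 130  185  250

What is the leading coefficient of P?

Write P(s) = as^2 + bs + c. Substituting each data point gives a linear system:
  25a + 5b + c = 130
  36a + 6b + c = 185
  49a + 7b + c = 250
Solving the system yields a = 5, b = 0, c = 5.
So P(s) = 5s² + 5.
The leading coefficient is 5.

5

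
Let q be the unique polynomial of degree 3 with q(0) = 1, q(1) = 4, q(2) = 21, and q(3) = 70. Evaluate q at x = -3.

Write q(x) = ax^3 + bx^2 + cx + d. Substituting each data point gives a linear system:
  d = 1
  a + b + c + d = 4
  8a + 4b + 2c + d = 21
  27a + 9b + 3c + d = 70
Solving the system yields a = 3, b = -2, c = 2, d = 1.
So q(x) = 3x³ - 2x² + 2x + 1.
Then q(-3) = -104.

-104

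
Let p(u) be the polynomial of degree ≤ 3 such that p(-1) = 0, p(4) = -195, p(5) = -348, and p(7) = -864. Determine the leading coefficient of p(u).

-2

Write p(u) = au^3 + bu^2 + cu + d. Substituting each data point gives a linear system:
  -a + b - c + d = 0
  64a + 16b + 4c + d = -195
  125a + 25b + 5c + d = -348
  343a + 49b + 7c + d = -864
Solving the system yields a = -2, b = -3, c = -4, d = -3.
So p(u) = -2u^3 - 3u^2 - 4u - 3.
The leading coefficient is -2.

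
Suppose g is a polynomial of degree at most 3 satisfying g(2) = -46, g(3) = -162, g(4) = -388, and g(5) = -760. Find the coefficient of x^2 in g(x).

-1

Write g(x) = ax^3 + bx^2 + cx + d. Substituting each data point gives a linear system:
  8a + 4b + 2c + d = -46
  27a + 9b + 3c + d = -162
  64a + 16b + 4c + d = -388
  125a + 25b + 5c + d = -760
Solving the system yields a = -6, b = -1, c = 3, d = 0.
So g(x) = -6x^3 - x^2 + 3x.
The coefficient of x^2 is -1.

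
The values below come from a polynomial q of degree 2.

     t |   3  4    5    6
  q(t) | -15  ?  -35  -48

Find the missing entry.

-24

On equispaced nodes a degree-2 polynomial has vanishing third forward difference, so
  - q(3) + 3·q(4) - 3·q(5) + q(6) = 0.
Substituting the known values and solving for q(4):
  3·q(4) = -72
  q(4) = -24.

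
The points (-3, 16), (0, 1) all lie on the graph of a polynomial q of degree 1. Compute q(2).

Using the Lagrange interpolation formula with nodes -3, 0:
  L_0(s) = s / -3
  L_1(s) = (s + 3) / 3
Then q(s) = 16·L_0(s) + 1·L_1(s).
Expanding and collecting terms gives q(s) = -5s + 1.
Evaluating at s = 2: q(2) = -9.

-9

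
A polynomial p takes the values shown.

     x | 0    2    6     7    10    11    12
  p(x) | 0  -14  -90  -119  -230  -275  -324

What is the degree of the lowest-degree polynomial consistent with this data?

Divided differences on the nodes 0, 2, 6, 7, 10, 11, 12:
  order 0: 0  -14  -90  -119  -230  -275  -324
  order 1: -7  -19  -29  -37  -45  -49
  order 2: -2  -2  -2  -2  -2
  order 3: 0  0  0  0
  order 4: 0  0  0
  order 5: 0  0
  order 6: 0
The order-2 divided differences are all -2 (nonzero) and every higher order vanishes, so the data lies on a polynomial of degree exactly 2.

2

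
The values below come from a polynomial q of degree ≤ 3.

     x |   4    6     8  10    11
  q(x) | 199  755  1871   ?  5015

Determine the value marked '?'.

3739

The 4 known points determine the degree-3 polynomial uniquely.
Write q(x) = ax^3 + bx^2 + cx + d. Substituting each data point gives a linear system:
  64a + 16b + 4c + d = 199
  216a + 36b + 6c + d = 755
  512a + 64b + 8c + d = 1871
  1331a + 121b + 11c + d = 5015
Solving the system yields a = 4, b = -2, c = -6, d = -1.
So q(x) = 4x³ - 2x² - 6x - 1.
Then q(10) = 3739.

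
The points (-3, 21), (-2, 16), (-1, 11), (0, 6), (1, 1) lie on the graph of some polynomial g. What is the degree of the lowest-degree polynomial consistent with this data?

1

Forward differences of the values at s = -3, -2, -1, 0, 1:
  g  : 21  16  11  6  1
  Δ  : -5  -5  -5  -5
  Δ^2: 0  0  0
  Δ^3: 0  0
  Δ^4: 0
The first differences are constant (-5) and nonzero, while all higher differences vanish, so the minimal degree is 1.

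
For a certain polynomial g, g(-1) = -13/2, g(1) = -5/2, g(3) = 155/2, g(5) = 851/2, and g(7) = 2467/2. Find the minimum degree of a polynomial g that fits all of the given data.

3

Forward differences of the values at t = -1, 1, 3, 5, 7:
  g  : -13/2  -5/2  155/2  851/2  2467/2
  Δ  : 4  80  348  808
  Δ^2: 76  268  460
  Δ^3: 192  192
  Δ^4: 0
The third differences are constant (192) and nonzero, while all higher differences vanish, so the minimal degree is 3.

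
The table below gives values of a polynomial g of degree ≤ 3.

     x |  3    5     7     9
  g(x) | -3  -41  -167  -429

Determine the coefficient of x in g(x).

-2

Write g(x) = ax^3 + bx^2 + cx + d. Substituting each data point gives a linear system:
  27a + 9b + 3c + d = -3
  125a + 25b + 5c + d = -41
  343a + 49b + 7c + d = -167
  729a + 81b + 9c + d = -429
Solving the system yields a = -1, b = 4, c = -2, d = -6.
So g(x) = -x^3 + 4x^2 - 2x - 6.
The coefficient of x is -2.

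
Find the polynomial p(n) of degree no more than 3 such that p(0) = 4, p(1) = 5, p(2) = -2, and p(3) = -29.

p(n) = -2n^3 + 2n^2 + n + 4

Write p(n) = an^3 + bn^2 + cn + d. Substituting each data point gives a linear system:
  d = 4
  a + b + c + d = 5
  8a + 4b + 2c + d = -2
  27a + 9b + 3c + d = -29
Solving the system yields a = -2, b = 2, c = 1, d = 4.
So p(n) = -2n^3 + 2n^2 + n + 4.
Check: p(2) = -2. ✓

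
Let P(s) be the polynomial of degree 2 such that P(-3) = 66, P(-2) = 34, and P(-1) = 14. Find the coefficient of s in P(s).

-2

Write P(s) = as^2 + bs + c. Substituting each data point gives a linear system:
  9a - 3b + c = 66
  4a - 2b + c = 34
  a - b + c = 14
Solving the system yields a = 6, b = -2, c = 6.
So P(s) = 6s² - 2s + 6.
The coefficient of s is -2.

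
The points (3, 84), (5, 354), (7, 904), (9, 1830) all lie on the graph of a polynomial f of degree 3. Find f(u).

f(u) = 2u^3 + 5u^2 - 3u - 6

Write f(u) = au^3 + bu^2 + cu + d. Substituting each data point gives a linear system:
  27a + 9b + 3c + d = 84
  125a + 25b + 5c + d = 354
  343a + 49b + 7c + d = 904
  729a + 81b + 9c + d = 1830
Solving the system yields a = 2, b = 5, c = -3, d = -6.
So f(u) = 2u³ + 5u² - 3u - 6.
Check: f(9) = 1830. ✓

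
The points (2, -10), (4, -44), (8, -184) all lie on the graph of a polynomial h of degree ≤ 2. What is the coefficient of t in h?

1

Write h(t) = at^2 + bt + c. Substituting each data point gives a linear system:
  4a + 2b + c = -10
  16a + 4b + c = -44
  64a + 8b + c = -184
Solving the system yields a = -3, b = 1, c = 0.
So h(t) = -3t² + t.
The coefficient of t is 1.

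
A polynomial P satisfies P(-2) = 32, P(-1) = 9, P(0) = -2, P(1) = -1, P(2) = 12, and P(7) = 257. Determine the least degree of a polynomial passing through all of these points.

2

Divided differences on the nodes -2, -1, 0, 1, 2, 7:
  order 0: 32  9  -2  -1  12  257
  order 1: -23  -11  1  13  49
  order 2: 6  6  6  6
  order 3: 0  0  0
  order 4: 0  0
  order 5: 0
The order-2 divided differences are all 6 (nonzero) and every higher order vanishes, so the data lies on a polynomial of degree exactly 2.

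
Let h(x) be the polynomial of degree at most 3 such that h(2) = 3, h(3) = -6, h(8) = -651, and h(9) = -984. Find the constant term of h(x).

-3

Write h(x) = ax^3 + bx^2 + cx + d. Substituting each data point gives a linear system:
  8a + 4b + 2c + d = 3
  27a + 9b + 3c + d = -6
  512a + 64b + 8c + d = -651
  729a + 81b + 9c + d = -984
Solving the system yields a = -2, b = 6, c = -1, d = -3.
So h(x) = -2x^3 + 6x^2 - x - 3.
The constant term is -3.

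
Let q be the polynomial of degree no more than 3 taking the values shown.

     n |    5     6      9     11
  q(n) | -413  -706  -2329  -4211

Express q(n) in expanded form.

q(n) = -3n^3 - 2n^2 + 2n + 2

Write q(n) = an^3 + bn^2 + cn + d. Substituting each data point gives a linear system:
  125a + 25b + 5c + d = -413
  216a + 36b + 6c + d = -706
  729a + 81b + 9c + d = -2329
  1331a + 121b + 11c + d = -4211
Solving the system yields a = -3, b = -2, c = 2, d = 2.
So q(n) = -3n^3 - 2n^2 + 2n + 2.
Check: q(5) = -413. ✓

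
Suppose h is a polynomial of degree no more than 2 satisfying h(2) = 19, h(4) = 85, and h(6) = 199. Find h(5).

Forward differences of the values at u = 2, 4, 6:
  h  : 19  85  199
  Δ  : 66  114
  Δ^2: 48
The second differences are constant, confirming degree 2.
Interpolating (Newton forward form) and evaluating at u = 5 gives h(5) = 136.

136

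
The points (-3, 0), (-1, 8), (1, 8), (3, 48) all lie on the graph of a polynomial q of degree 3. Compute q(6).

288

Forward differences of the values at s = -3, -1, 1, 3:
  q  : 0  8  8  48
  Δ  : 8  0  40
  Δ^2: -8  40
  Δ^3: 48
The third differences are constant, confirming degree 3.
Interpolating (Newton forward form) and evaluating at s = 6 gives q(6) = 288.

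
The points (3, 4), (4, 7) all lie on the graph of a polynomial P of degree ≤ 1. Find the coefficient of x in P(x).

3

Write P(x) = ax + b. Substituting each data point gives a linear system:
  3a + b = 4
  4a + b = 7
Solving the system yields a = 3, b = -5.
So P(x) = 3x - 5.
The leading coefficient is 3.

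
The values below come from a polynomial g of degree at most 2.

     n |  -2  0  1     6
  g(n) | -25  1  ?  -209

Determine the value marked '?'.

The 3 known points determine the degree-2 polynomial uniquely.
Write g(n) = an^2 + bn + c. Substituting each data point gives a linear system:
  4a - 2b + c = -25
  c = 1
  36a + 6b + c = -209
Solving the system yields a = -6, b = 1, c = 1.
So g(n) = -6n² + n + 1.
Then g(1) = -4.

-4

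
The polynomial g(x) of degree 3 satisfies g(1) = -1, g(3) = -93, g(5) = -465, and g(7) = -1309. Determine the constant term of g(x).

0

Write g(x) = ax^3 + bx^2 + cx + d. Substituting each data point gives a linear system:
  a + b + c + d = -1
  27a + 9b + 3c + d = -93
  125a + 25b + 5c + d = -465
  343a + 49b + 7c + d = -1309
Solving the system yields a = -4, b = 1, c = 2, d = 0.
So g(x) = -4x^3 + x^2 + 2x.
The constant term is 0.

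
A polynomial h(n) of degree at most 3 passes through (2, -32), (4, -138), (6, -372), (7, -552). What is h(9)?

-1068

Write h(n) = an^3 + bn^2 + cn + d. Substituting each data point gives a linear system:
  8a + 4b + 2c + d = -32
  64a + 16b + 4c + d = -138
  216a + 36b + 6c + d = -372
  343a + 49b + 7c + d = -552
Solving the system yields a = -1, b = -4, c = -1, d = -6.
So h(n) = -n^3 - 4n^2 - n - 6.
Then h(9) = -1068.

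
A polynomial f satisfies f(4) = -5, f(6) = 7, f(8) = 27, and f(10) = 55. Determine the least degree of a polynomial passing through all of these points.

2

Forward differences of the values at t = 4, 6, 8, 10:
  f  : -5  7  27  55
  Δ  : 12  20  28
  Δ^2: 8  8
  Δ^3: 0
The second differences are constant (8) and nonzero, while all higher differences vanish, so the minimal degree is 2.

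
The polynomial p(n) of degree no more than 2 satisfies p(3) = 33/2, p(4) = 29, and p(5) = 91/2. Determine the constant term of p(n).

3

Write p(n) = an^2 + bn + c. Substituting each data point gives a linear system:
  9a + 3b + c = 33/2
  16a + 4b + c = 29
  25a + 5b + c = 91/2
Solving the system yields a = 2, b = -3/2, c = 3.
So p(n) = 2n^2 - (3/2)n + 3.
The constant term is 3.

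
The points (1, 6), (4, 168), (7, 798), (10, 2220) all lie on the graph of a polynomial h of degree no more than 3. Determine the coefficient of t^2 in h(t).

2

Write h(t) = at^3 + bt^2 + ct + d. Substituting each data point gives a linear system:
  a + b + c + d = 6
  64a + 16b + 4c + d = 168
  343a + 49b + 7c + d = 798
  1000a + 100b + 10c + d = 2220
Solving the system yields a = 2, b = 2, c = 2, d = 0.
So h(t) = 2t^3 + 2t^2 + 2t.
The coefficient of t^2 is 2.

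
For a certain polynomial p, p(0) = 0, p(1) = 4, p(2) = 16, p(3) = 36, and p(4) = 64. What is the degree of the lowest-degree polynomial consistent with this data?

Forward differences of the values at x = 0, 1, 2, 3, 4:
  p  : 0  4  16  36  64
  Δ  : 4  12  20  28
  Δ^2: 8  8  8
  Δ^3: 0  0
  Δ^4: 0
The second differences are constant (8) and nonzero, while all higher differences vanish, so the minimal degree is 2.

2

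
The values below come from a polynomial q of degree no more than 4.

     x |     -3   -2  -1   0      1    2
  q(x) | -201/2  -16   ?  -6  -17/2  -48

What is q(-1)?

On equispaced nodes a degree-4 polynomial has vanishing fifth forward difference, so
  - q(-3) + 5·q(-2) - 10·q(-1) + 10·q(0) - 5·q(1) + q(2) = 0.
Substituting the known values and solving for q(-1):
  -10·q(-1) = 45
  q(-1) = -9/2.

-9/2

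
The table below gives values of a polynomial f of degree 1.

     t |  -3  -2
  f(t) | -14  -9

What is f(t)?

f(t) = 5t + 1

Write f(t) = at + b. Substituting each data point gives a linear system:
  -3a + b = -14
  -2a + b = -9
Solving the system yields a = 5, b = 1.
So f(t) = 5t + 1.
Check: f(-3) = -14. ✓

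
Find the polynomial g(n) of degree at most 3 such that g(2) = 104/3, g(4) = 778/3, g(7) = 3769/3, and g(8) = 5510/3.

g(n) = 3n^3 + 5n^2 - (5/3)n - 6

Write g(n) = an^3 + bn^2 + cn + d. Substituting each data point gives a linear system:
  8a + 4b + 2c + d = 104/3
  64a + 16b + 4c + d = 778/3
  343a + 49b + 7c + d = 3769/3
  512a + 64b + 8c + d = 5510/3
Solving the system yields a = 3, b = 5, c = -5/3, d = -6.
So g(n) = 3n^3 + 5n^2 - (5/3)n - 6.
Check: g(7) = 3769/3. ✓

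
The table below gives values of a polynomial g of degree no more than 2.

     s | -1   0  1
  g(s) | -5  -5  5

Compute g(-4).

Write g(s) = as^2 + bs + c. Substituting each data point gives a linear system:
  a - b + c = -5
  c = -5
  a + b + c = 5
Solving the system yields a = 5, b = 5, c = -5.
So g(s) = 5s^2 + 5s - 5.
Then g(-4) = 55.

55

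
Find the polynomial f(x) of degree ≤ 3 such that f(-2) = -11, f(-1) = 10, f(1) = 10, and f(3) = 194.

Write f(x) = ax^3 + bx^2 + cx + d. Substituting each data point gives a linear system:
  -8a + 4b - 2c + d = -11
  -a + b - c + d = 10
  a + b + c + d = 10
  27a + 9b + 3c + d = 194
Solving the system yields a = 6, b = 5, c = -6, d = 5.
So f(x) = 6x^3 + 5x^2 - 6x + 5.
Check: f(-1) = 10. ✓

f(x) = 6x^3 + 5x^2 - 6x + 5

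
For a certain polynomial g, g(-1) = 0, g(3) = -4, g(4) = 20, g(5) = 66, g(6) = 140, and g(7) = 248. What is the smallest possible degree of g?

3

Divided differences on the nodes -1, 3, 4, 5, 6, 7:
  order 0: 0  -4  20  66  140  248
  order 1: -1  24  46  74  108
  order 2: 5  11  14  17
  order 3: 1  1  1
  order 4: 0  0
  order 5: 0
The order-3 divided differences are all 1 (nonzero) and every higher order vanishes, so the data lies on a polynomial of degree exactly 3.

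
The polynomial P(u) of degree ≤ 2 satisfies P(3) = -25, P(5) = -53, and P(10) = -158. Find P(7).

-89

Write P(u) = au^2 + bu + c. Substituting each data point gives a linear system:
  9a + 3b + c = -25
  25a + 5b + c = -53
  100a + 10b + c = -158
Solving the system yields a = -1, b = -6, c = 2.
So P(u) = -u^2 - 6u + 2.
Then P(7) = -89.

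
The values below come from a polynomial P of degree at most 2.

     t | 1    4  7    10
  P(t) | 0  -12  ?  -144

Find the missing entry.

-60

On equispaced nodes a degree-2 polynomial has vanishing third forward difference, so
  - P(1) + 3·P(4) - 3·P(7) + P(10) = 0.
Substituting the known values and solving for P(7):
  -3·P(7) = 180
  P(7) = -60.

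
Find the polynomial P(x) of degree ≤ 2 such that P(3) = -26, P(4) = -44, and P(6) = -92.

P(x) = -2x^2 - 4x + 4

Using the Lagrange interpolation formula with nodes 3, 4, 6:
  L_0(x) = (x - 4)(x - 6) / 3
  L_1(x) = (x - 3)(x - 6) / -2
  L_2(x) = (x - 3)(x - 4) / 6
Then P(x) = -26·L_0(x) - 44·L_1(x) - 92·L_2(x).
Expanding and collecting terms gives P(x) = -2x^2 - 4x + 4.
Check: P(6) = -92. ✓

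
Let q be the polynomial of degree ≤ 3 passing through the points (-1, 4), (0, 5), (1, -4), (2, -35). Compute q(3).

Write q(x) = ax^3 + bx^2 + cx + d. Substituting each data point gives a linear system:
  -a + b - c + d = 4
  d = 5
  a + b + c + d = -4
  8a + 4b + 2c + d = -35
Solving the system yields a = -2, b = -5, c = -2, d = 5.
So q(x) = -2x^3 - 5x^2 - 2x + 5.
Then q(3) = -100.

-100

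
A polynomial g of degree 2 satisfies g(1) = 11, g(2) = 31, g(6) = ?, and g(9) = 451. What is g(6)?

The 3 known points determine the degree-2 polynomial uniquely.
Write g(u) = au^2 + bu + c. Substituting each data point gives a linear system:
  a + b + c = 11
  4a + 2b + c = 31
  81a + 9b + c = 451
Solving the system yields a = 5, b = 5, c = 1.
So g(u) = 5u^2 + 5u + 1.
Then g(6) = 211.

211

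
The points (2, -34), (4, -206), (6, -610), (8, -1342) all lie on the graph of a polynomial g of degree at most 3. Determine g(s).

Write g(s) = as^3 + bs^2 + cs + d. Substituting each data point gives a linear system:
  8a + 4b + 2c + d = -34
  64a + 16b + 4c + d = -206
  216a + 36b + 6c + d = -610
  512a + 64b + 8c + d = -1342
Solving the system yields a = -2, b = -5, c = 0, d = 2.
So g(s) = -2s³ - 5s² + 2.
Check: g(4) = -206. ✓

g(s) = -2s^3 - 5s^2 + 2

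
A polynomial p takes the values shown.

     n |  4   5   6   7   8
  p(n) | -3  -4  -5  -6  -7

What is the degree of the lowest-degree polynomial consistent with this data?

1

Forward differences of the values at n = 4, 5, 6, 7, 8:
  p  : -3  -4  -5  -6  -7
  Δ  : -1  -1  -1  -1
  Δ^2: 0  0  0
  Δ^3: 0  0
  Δ^4: 0
The first differences are constant (-1) and nonzero, while all higher differences vanish, so the minimal degree is 1.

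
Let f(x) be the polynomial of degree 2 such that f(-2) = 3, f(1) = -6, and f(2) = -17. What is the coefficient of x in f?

-5

Write f(x) = ax^2 + bx + c. Substituting each data point gives a linear system:
  4a - 2b + c = 3
  a + b + c = -6
  4a + 2b + c = -17
Solving the system yields a = -2, b = -5, c = 1.
So f(x) = -2x^2 - 5x + 1.
The coefficient of x is -5.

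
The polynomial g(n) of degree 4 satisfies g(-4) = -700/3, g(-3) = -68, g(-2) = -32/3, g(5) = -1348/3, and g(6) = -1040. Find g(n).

Write g(n) = an^4 + bn^3 + cn^2 + dn + e. Substituting each data point gives a linear system:
  256a - 64b + 16c - 4d + e = -700/3
  81a - 27b + 9c - 3d + e = -68
  16a - 8b + 4c - 2d + e = -32/3
  625a + 125b + 25c + 5d + e = -1348/3
  1296a + 216b + 36c + 6d + e = -1040
Solving the system yields a = -1, b = 1/3, c = 4, d = 6, e = 4.
So g(n) = -n^4 + (1/3)n^3 + 4n^2 + 6n + 4.
Check: g(5) = -1348/3. ✓

g(n) = -n^4 + (1/3)n^3 + 4n^2 + 6n + 4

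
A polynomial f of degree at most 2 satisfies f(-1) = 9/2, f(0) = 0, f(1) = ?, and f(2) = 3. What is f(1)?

-1/2

On equispaced nodes a degree-2 polynomial has vanishing third forward difference, so
  - f(-1) + 3·f(0) - 3·f(1) + f(2) = 0.
Substituting the known values and solving for f(1):
  -3·f(1) = 3/2
  f(1) = -1/2.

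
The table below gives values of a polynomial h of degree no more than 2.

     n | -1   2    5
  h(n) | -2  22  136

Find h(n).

Using the Lagrange interpolation formula with nodes -1, 2, 5:
  L_0(n) = (n - 2)(n - 5) / 18
  L_1(n) = (n + 1)(n - 5) / -9
  L_2(n) = (n + 1)(n - 2) / 18
Then h(n) = -2·L_0(n) + 22·L_1(n) + 136·L_2(n).
Expanding and collecting terms gives h(n) = 5n² + 3n - 4.
Check: h(5) = 136. ✓

h(n) = 5n^2 + 3n - 4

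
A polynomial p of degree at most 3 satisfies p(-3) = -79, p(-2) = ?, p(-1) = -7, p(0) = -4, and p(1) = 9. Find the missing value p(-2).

-24

The 4 known points determine the degree-3 polynomial uniquely.
Write p(n) = an^3 + bn^2 + cn + d. Substituting each data point gives a linear system:
  -27a + 9b - 3c + d = -79
  -a + b - c + d = -7
  d = -4
  a + b + c + d = 9
Solving the system yields a = 4, b = 5, c = 4, d = -4.
So p(n) = 4n^3 + 5n^2 + 4n - 4.
Then p(-2) = -24.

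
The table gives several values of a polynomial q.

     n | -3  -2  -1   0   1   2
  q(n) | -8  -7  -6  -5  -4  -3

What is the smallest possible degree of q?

1

Forward differences of the values at n = -3, -2, -1, 0, 1, 2:
  q  : -8  -7  -6  -5  -4  -3
  Δ  : 1  1  1  1  1
  Δ^2: 0  0  0  0
  Δ^3: 0  0  0
  Δ^4: 0  0
  Δ^5: 0
The first differences are constant (1) and nonzero, while all higher differences vanish, so the minimal degree is 1.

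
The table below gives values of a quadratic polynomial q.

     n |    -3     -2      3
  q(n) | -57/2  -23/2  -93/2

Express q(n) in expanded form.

q(n) = -4n^2 - 3n - 3/2

Using the Lagrange interpolation formula with nodes -3, -2, 3:
  L_0(n) = (n + 2)(n - 3) / 6
  L_1(n) = (n + 3)(n - 3) / -5
  L_2(n) = (n + 3)(n + 2) / 30
Then q(n) = -57/2·L_0(n) - 23/2·L_1(n) - 93/2·L_2(n).
Expanding and collecting terms gives q(n) = -4n^2 - 3n - 3/2.
Check: q(-2) = -23/2. ✓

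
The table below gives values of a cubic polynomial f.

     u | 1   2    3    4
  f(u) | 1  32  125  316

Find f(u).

f(u) = 6u^3 - 5u^2 + 4u - 4

Write f(u) = au^3 + bu^2 + cu + d. Substituting each data point gives a linear system:
  a + b + c + d = 1
  8a + 4b + 2c + d = 32
  27a + 9b + 3c + d = 125
  64a + 16b + 4c + d = 316
Solving the system yields a = 6, b = -5, c = 4, d = -4.
So f(u) = 6u^3 - 5u^2 + 4u - 4.
Check: f(3) = 125. ✓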